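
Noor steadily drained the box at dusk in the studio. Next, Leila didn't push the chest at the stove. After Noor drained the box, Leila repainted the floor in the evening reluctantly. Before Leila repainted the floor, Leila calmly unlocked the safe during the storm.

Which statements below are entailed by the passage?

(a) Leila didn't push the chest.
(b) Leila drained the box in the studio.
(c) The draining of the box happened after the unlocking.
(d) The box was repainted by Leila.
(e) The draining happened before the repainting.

(a) Not entailed — dropping 'at the stove' under negation is not valid — the original leaves open that Leila pushed the chest some other way.
(b) Not entailed — the passage has Noor draining the box, not Leila.
(c) Not entailed — the narrative doesn't order the unlocking relative to the draining.
(d) Not entailed — Leila repainted the floor, not the box; the box belongs to the draining event.
(e) Entailed — the narrative places the draining before the repainting.

(e)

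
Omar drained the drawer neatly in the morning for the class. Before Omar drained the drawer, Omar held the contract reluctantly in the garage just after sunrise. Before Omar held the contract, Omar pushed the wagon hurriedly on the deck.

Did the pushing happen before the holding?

The narrative orders the pushing before the holding.

yes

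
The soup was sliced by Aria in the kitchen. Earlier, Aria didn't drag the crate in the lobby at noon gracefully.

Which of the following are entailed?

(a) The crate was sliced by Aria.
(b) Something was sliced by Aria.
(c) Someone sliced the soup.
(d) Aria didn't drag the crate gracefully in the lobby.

(b), (c)

(a) Not entailed — Aria sliced the soup, not the crate; the crate belongs to the dragging event.
(b) Entailed — every conjunct here is already in the original slicing event.
(c) Entailed — this follows by dropping conjuncts from the slicing event's description.
(d) Not entailed — dropping 'at noon' under negation is not valid — the original leaves open that Aria dragged the crate some other way.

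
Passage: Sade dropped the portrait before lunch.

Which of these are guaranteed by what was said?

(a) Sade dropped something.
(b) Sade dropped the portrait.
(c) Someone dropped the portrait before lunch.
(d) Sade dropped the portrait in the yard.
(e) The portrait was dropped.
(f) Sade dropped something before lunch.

(a), (b), (c), (e), (f)

(a) Entailed — dropping 'before lunch' and generalizing the patient leaves a sub-description the original still satisfies.
(b) Entailed — dropping 'before lunch' leaves a sub-description the original still satisfies.
(c) Entailed — every conjunct here is already in the original dropping event.
(d) Not entailed — 'in the yard' adds information not in the original event.
(e) Entailed — the original entails any weakening of itself; this just drops 'before lunch' and generalizes the agent.
(f) Entailed — every conjunct here is already in the original dropping event.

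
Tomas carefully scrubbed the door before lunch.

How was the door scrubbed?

carefully

'carefully' marks the manner of the scrubbing event.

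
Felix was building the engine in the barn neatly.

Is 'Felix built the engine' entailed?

no

'was building' is progressive; for an accomplishment like 'build the engine', it doesn't entail completion.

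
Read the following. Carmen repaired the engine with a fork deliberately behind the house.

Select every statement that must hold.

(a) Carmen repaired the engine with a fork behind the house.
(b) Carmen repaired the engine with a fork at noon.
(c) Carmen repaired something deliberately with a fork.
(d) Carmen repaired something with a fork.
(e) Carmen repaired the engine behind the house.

(a) Entailed — the original entails any weakening of itself; this just drops 'deliberately'.
(b) Not entailed — 'at noon' adds information not in the original event.
(c) Entailed — every conjunct here is already in the original repairing event.
(d) Entailed — this follows by dropping conjuncts from the repairing event's description.
(e) Entailed — the original entails any weakening of itself; this just drops 'deliberately', 'with a fork'.

(a), (c), (d), (e)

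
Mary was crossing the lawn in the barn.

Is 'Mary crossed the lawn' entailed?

no

'was crossing' is progressive; for an accomplishment like 'cross the lawn', it doesn't entail completion.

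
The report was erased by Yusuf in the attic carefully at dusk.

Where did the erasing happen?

'in the attic' marks the location of the erasing event.

in the attic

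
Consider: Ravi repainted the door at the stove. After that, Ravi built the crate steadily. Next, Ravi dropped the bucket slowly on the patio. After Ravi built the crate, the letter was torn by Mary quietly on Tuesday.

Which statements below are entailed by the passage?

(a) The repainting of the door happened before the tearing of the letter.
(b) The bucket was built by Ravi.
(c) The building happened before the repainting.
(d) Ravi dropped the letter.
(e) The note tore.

(a)

(a) Entailed — the narrative places the repainting before the tearing.
(b) Not entailed — Ravi built the crate, not the bucket; the bucket belongs to the dropping event.
(c) Not entailed — the narrative places the repainting before the building, not after.
(d) Not entailed — Ravi dropped the bucket, not the letter; the letter belongs to the tearing event.
(e) Not entailed — the letter is what tore, not the note.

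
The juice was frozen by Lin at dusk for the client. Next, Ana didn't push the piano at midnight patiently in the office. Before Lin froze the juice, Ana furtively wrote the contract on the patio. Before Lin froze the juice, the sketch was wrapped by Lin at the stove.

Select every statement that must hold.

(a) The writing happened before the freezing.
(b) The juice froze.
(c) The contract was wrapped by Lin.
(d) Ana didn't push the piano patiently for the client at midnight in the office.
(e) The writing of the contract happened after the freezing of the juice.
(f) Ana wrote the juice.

(a), (b), (d)

(a) Entailed — the narrative places the writing before the freezing.
(b) Entailed — 'Lin froze the juice' is causative; it entails the inchoative 'the juice froze'.
(c) Not entailed — Lin wrapped the sketch, not the contract; the contract belongs to the writing event.
(d) Entailed — under negation, adding a further restriction is entailed: if no such pushing event occurred, none occurred for the client either.
(e) Not entailed — the narrative places the writing before the freezing, not after.
(f) Not entailed — Ana wrote the contract, not the juice; the juice belongs to the freezing event.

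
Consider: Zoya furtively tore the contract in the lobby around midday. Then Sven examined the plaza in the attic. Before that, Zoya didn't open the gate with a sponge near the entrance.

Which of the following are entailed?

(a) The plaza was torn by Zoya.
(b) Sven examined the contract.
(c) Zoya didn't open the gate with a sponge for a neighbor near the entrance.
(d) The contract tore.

(a) Not entailed — Zoya tore the contract, not the plaza; the plaza belongs to the examining event.
(b) Not entailed — Sven examined the plaza, not the contract; the contract belongs to the tearing event.
(c) Entailed — under negation, adding a further restriction is entailed: if no such opening event occurred, none occurred for a neighbor either.
(d) Entailed — 'Zoya tore the contract' is causative; it entails the inchoative 'the contract tore'.

(c), (d)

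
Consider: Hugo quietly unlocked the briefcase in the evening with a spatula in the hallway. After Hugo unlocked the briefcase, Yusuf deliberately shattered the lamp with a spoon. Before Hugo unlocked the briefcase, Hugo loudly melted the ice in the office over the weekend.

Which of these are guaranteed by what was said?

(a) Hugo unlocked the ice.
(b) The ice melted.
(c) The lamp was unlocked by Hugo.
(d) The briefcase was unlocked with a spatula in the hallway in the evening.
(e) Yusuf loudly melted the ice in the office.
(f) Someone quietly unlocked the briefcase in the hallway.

(a) Not entailed — Hugo unlocked the briefcase, not the ice; the ice belongs to the melting event.
(b) Entailed — 'Hugo melted the ice' is causative; it entails the inchoative 'the ice melted'.
(c) Not entailed — Hugo unlocked the briefcase, not the lamp; the lamp belongs to the shattering event.
(d) Entailed — dropping 'quietly' and generalizing the agent leaves a sub-description the original still satisfies.
(e) Not entailed — the passage has Hugo melting the ice, not Yusuf.
(f) Entailed — the original entails any weakening of itself; this just drops 'in the evening', 'with a spatula' and generalizes the agent.

(b), (d), (f)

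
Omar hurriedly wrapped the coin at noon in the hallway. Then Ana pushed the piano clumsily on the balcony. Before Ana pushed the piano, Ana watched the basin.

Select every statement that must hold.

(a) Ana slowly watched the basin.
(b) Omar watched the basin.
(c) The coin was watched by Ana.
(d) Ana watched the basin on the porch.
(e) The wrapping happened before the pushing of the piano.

(e)

(a) Not entailed — 'slowly' adds information not in the original event.
(b) Not entailed — the passage has Ana watching the basin, not Omar.
(c) Not entailed — Ana watched the basin, not the coin; the coin belongs to the wrapping event.
(d) Not entailed — 'on the porch' adds information not in the original event.
(e) Entailed — the narrative places the wrapping before the pushing.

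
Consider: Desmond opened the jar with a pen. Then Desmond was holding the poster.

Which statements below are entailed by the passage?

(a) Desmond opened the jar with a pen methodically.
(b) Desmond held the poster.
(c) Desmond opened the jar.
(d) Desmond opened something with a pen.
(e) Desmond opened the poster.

(b), (c), (d)

(a) Not entailed — 'methodically' adds information not in the original event.
(b) Entailed — 'hold' is an activity; 'was holding' entails that some holding happened, so 'held' holds.
(c) Entailed — dropping 'with a pen' leaves a sub-description the original still satisfies.
(d) Entailed — every conjunct here is already in the original opening event.
(e) Not entailed — Desmond opened the jar, not the poster; the poster belongs to the holding event.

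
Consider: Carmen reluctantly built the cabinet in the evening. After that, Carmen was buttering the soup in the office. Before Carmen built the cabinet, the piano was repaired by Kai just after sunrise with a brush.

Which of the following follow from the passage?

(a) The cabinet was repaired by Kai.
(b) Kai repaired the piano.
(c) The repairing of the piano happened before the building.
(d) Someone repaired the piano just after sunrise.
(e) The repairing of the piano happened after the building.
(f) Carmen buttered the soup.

(b), (c), (d)

(a) Not entailed — Kai repaired the piano, not the cabinet; the cabinet belongs to the building event.
(b) Entailed — every conjunct here is already in the original repairing event.
(c) Entailed — the narrative places the repairing before the building.
(d) Entailed — this follows by dropping conjuncts from the repairing event's description.
(e) Not entailed — the narrative places the repairing before the building, not after.
(f) Not entailed — 'was buttering' is progressive on an accomplishment; it does not entail the completed 'buttered'.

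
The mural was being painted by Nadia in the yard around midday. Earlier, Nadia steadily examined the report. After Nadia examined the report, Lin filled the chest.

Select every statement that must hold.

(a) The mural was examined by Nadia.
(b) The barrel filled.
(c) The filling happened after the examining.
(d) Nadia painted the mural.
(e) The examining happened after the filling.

(c)

(a) Not entailed — Nadia examined the report, not the mural; the mural belongs to the painting event.
(b) Not entailed — the chest is what filled, not the barrel.
(c) Entailed — the narrative places the examining before the filling.
(d) Not entailed — 'was painting' is progressive on an accomplishment; it does not entail the completed 'painted'.
(e) Not entailed — the narrative places the examining before the filling, not after.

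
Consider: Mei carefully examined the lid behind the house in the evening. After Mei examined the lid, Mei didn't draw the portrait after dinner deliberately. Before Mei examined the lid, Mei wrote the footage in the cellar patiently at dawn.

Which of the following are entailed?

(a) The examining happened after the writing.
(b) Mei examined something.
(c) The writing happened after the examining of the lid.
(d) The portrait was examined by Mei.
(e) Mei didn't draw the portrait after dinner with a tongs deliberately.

(a) Entailed — the narrative places the writing before the examining.
(b) Entailed — dropping 'carefully', 'in the evening', 'behind the house' and generalizing the patient leaves a sub-description the original still satisfies.
(c) Not entailed — the narrative places the writing before the examining, not after.
(d) Not entailed — Mei examined the lid, not the portrait; the portrait belongs to the drawing event.
(e) Entailed — under negation, adding a further restriction is entailed: if no such drawing event occurred, none occurred with a tongs either.

(a), (b), (e)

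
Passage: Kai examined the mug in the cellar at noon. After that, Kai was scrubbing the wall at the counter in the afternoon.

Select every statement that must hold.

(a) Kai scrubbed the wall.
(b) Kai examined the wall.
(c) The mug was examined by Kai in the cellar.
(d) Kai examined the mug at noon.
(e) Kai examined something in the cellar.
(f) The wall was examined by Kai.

(a) Entailed — 'scrub' is an activity; 'was scrubbing' entails that some scrubbing happened, so 'scrubbed' holds.
(b) Not entailed — Kai examined the mug, not the wall; the wall belongs to the scrubbing event.
(c) Entailed — this follows by dropping conjuncts from the examining event's description.
(d) Entailed — every conjunct here is already in the original examining event.
(e) Entailed — this follows by dropping conjuncts from the examining event's description.
(f) Not entailed — Kai examined the mug, not the wall; the wall belongs to the scrubbing event.

(a), (c), (d), (e)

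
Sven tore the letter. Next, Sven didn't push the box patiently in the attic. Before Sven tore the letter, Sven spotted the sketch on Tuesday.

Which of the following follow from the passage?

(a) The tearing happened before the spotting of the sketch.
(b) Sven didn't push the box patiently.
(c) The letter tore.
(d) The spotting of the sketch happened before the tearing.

(a) Not entailed — the narrative places the spotting before the tearing, not after.
(b) Not entailed — dropping 'in the attic' under negation is not valid — the original leaves open that Sven pushed the box some other way.
(c) Entailed — 'Sven tore the letter' is causative; it entails the inchoative 'the letter tore'.
(d) Entailed — the narrative places the spotting before the tearing.

(c), (d)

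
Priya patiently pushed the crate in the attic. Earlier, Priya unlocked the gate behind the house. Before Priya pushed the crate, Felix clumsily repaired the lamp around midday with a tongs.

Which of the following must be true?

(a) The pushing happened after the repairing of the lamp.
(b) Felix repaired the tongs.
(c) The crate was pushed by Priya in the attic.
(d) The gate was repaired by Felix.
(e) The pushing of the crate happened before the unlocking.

(a) Entailed — the narrative places the repairing before the pushing.
(b) Not entailed — the tongs is the instrument, not what was repaired.
(c) Entailed — the original entails any weakening of itself; this just drops 'patiently'.
(d) Not entailed — Felix repaired the lamp, not the gate; the gate belongs to the unlocking event.
(e) Not entailed — the narrative places the unlocking before the pushing, not after.

(a), (c)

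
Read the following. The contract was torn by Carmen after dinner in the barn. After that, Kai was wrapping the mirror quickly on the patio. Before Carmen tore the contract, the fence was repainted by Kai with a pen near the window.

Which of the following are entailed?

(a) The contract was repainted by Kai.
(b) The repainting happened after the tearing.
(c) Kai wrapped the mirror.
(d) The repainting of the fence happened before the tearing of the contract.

(a) Not entailed — Kai repainted the fence, not the contract; the contract belongs to the tearing event.
(b) Not entailed — the narrative places the repainting before the tearing, not after.
(c) Not entailed — 'was wrapping' is progressive on an accomplishment; it does not entail the completed 'wrapped'.
(d) Entailed — the narrative places the repainting before the tearing.

(d)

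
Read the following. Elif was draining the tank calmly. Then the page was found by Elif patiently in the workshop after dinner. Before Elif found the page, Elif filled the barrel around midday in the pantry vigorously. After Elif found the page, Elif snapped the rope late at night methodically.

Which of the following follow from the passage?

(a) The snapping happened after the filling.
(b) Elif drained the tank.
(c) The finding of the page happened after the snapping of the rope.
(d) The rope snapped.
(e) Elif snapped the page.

(a), (d)

(a) Entailed — the narrative places the filling before the snapping.
(b) Not entailed — 'was draining' is progressive on an accomplishment; it does not entail the completed 'drained'.
(c) Not entailed — the narrative places the finding before the snapping, not after.
(d) Entailed — 'Elif snapped the rope' is causative; it entails the inchoative 'the rope snapped'.
(e) Not entailed — Elif snapped the rope, not the page; the page belongs to the finding event.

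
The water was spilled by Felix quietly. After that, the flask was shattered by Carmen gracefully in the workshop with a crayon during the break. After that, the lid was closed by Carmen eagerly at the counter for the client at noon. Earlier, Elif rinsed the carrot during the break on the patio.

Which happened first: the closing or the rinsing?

The connectives place the rinsing before the closing.

the rinsing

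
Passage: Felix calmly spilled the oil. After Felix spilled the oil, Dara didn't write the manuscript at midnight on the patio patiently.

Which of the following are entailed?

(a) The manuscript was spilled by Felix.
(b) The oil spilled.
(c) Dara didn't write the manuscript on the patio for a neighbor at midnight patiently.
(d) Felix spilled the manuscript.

(b), (c)

(a) Not entailed — Felix spilled the oil, not the manuscript; the manuscript belongs to the writing event.
(b) Entailed — 'Felix spilled the oil' is causative; it entails the inchoative 'the oil spilled'.
(c) Entailed — under negation, adding a further restriction is entailed: if no such writing event occurred, none occurred for a neighbor either.
(d) Not entailed — Felix spilled the oil, not the manuscript; the manuscript belongs to the writing event.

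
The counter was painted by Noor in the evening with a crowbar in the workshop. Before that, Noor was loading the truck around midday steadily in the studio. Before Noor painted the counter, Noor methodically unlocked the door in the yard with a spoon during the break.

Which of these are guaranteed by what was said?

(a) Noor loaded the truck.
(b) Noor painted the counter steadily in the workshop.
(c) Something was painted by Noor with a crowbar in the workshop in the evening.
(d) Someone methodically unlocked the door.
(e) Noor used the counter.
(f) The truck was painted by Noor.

(c), (d)

(a) Not entailed — 'was loading' is progressive on an accomplishment; it does not entail the completed 'loaded'.
(b) Not entailed — 'steadily' adds information not in the original event.
(c) Entailed — every conjunct here is already in the original painting event.
(d) Entailed — this follows by dropping conjuncts from the unlocking event's description.
(e) Not entailed — the counter is the patient, not an instrument — Noor used a crowbar.
(f) Not entailed — Noor painted the counter, not the truck; the truck belongs to the loading event.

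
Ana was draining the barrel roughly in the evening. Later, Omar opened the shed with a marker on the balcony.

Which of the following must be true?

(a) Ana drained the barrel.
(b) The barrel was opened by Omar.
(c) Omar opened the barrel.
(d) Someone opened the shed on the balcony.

(a) Not entailed — 'was draining' is progressive on an accomplishment; it does not entail the completed 'drained'.
(b) Not entailed — Omar opened the shed, not the barrel; the barrel belongs to the draining event.
(c) Not entailed — Omar opened the shed, not the barrel; the barrel belongs to the draining event.
(d) Entailed — the original entails any weakening of itself; this just drops 'with a marker' and generalizes the agent.

(d)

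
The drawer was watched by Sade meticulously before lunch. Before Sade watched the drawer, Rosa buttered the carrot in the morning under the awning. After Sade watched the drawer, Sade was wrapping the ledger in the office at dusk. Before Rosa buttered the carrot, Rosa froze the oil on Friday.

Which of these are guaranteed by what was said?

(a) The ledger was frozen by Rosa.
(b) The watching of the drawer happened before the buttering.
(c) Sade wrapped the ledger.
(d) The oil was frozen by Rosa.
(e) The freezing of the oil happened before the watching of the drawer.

(a) Not entailed — Rosa froze the oil, not the ledger; the ledger belongs to the wrapping event.
(b) Not entailed — the narrative places the buttering before the watching, not after.
(c) Not entailed — 'was wrapping' is progressive on an accomplishment; it does not entail the completed 'wrapped'.
(d) Entailed — every conjunct here is already in the original freezing event.
(e) Entailed — the narrative places the freezing before the watching.

(d), (e)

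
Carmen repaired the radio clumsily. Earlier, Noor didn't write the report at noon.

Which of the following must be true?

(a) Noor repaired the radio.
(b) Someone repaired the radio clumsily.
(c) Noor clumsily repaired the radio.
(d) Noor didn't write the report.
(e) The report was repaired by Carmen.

(a) Not entailed — the passage has Carmen repairing the radio, not Noor.
(b) Entailed — generalizing the agent leaves a sub-description the original still satisfies.
(c) Not entailed — the passage has Carmen repairing the radio, not Noor.
(d) Not entailed — dropping 'at noon' under negation is not valid — the original leaves open that Noor wrote the report some other way.
(e) Not entailed — Carmen repaired the radio, not the report; the report belongs to the writing event.

(b)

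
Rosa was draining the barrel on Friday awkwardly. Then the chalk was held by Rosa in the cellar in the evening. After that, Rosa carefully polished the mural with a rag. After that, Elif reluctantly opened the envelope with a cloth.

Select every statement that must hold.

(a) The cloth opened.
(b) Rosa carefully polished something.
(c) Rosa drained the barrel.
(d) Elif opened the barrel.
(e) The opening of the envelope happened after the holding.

(b), (e)

(a) Not entailed — the envelope is what opened, not the cloth.
(b) Entailed — the original entails any weakening of itself; this just drops 'with a rag' and generalizes the patient.
(c) Not entailed — 'was draining' is progressive on an accomplishment; it does not entail the completed 'drained'.
(d) Not entailed — Elif opened the envelope, not the barrel; the barrel belongs to the draining event.
(e) Entailed — the narrative places the holding before the opening.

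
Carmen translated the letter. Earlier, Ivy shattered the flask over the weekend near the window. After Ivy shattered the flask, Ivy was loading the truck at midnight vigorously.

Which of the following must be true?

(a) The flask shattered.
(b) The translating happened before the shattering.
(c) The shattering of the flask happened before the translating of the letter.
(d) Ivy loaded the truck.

(a), (c)

(a) Entailed — 'Ivy shattered the flask' is causative; it entails the inchoative 'the flask shattered'.
(b) Not entailed — the narrative places the shattering before the translating, not after.
(c) Entailed — the narrative places the shattering before the translating.
(d) Not entailed — 'was loading' is progressive on an accomplishment; it does not entail the completed 'loaded'.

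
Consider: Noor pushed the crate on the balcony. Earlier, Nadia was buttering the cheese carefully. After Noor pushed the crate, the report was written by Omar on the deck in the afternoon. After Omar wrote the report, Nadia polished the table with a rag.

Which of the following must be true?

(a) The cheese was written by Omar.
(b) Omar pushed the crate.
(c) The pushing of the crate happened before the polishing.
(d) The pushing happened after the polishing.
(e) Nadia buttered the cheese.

(c)

(a) Not entailed — Omar wrote the report, not the cheese; the cheese belongs to the buttering event.
(b) Not entailed — the passage has Noor pushing the crate, not Omar.
(c) Entailed — the narrative places the pushing before the polishing.
(d) Not entailed — the narrative places the pushing before the polishing, not after.
(e) Not entailed — 'was buttering' is progressive on an accomplishment; it does not entail the completed 'buttered'.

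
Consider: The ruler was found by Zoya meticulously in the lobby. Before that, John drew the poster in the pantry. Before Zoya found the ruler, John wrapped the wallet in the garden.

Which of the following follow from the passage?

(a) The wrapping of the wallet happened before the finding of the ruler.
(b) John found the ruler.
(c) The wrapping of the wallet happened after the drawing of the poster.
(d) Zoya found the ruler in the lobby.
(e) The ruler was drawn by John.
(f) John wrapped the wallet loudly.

(a) Entailed — the narrative places the wrapping before the finding.
(b) Not entailed — the passage has Zoya finding the ruler, not John.
(c) Not entailed — the narrative doesn't order the drawing relative to the wrapping.
(d) Entailed — every conjunct here is already in the original finding event.
(e) Not entailed — John drew the poster, not the ruler; the ruler belongs to the finding event.
(f) Not entailed — 'loudly' adds information not in the original event.

(a), (d)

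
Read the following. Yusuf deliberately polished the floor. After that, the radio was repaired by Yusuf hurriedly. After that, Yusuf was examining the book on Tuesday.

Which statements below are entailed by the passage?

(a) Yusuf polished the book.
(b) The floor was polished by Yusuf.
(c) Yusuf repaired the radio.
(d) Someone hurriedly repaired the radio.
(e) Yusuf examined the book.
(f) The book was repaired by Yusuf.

(a) Not entailed — Yusuf polished the floor, not the book; the book belongs to the examining event.
(b) Entailed — dropping 'deliberately' leaves a sub-description the original still satisfies.
(c) Entailed — dropping 'hurriedly' leaves a sub-description the original still satisfies.
(d) Entailed — every conjunct here is already in the original repairing event.
(e) Entailed — 'examine' is an activity; 'was examining' entails that some examining happened, so 'examined' holds.
(f) Not entailed — Yusuf repaired the radio, not the book; the book belongs to the examining event.

(b), (c), (d), (e)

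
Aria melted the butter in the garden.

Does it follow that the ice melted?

Nothing is said about any ice; only the butter is affected.

no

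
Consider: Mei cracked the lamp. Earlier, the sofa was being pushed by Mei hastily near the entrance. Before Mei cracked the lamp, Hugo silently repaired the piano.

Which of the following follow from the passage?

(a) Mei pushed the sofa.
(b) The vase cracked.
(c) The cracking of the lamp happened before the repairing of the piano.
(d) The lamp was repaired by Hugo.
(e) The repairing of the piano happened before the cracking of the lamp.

(a) Entailed — 'push' is an activity; 'was pushing' entails that some pushing happened, so 'pushed' holds.
(b) Not entailed — the lamp is what cracked, not the vase.
(c) Not entailed — the narrative places the repairing before the cracking, not after.
(d) Not entailed — Hugo repaired the piano, not the lamp; the lamp belongs to the cracking event.
(e) Entailed — the narrative places the repairing before the cracking.

(a), (e)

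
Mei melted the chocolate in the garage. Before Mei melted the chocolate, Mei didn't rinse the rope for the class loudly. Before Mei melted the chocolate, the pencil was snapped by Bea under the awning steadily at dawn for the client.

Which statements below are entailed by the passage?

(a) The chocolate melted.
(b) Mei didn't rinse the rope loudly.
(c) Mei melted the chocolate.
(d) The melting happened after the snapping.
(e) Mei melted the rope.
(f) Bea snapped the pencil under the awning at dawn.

(a), (c), (d), (f)

(a) Entailed — 'Mei melted the chocolate' is causative; it entails the inchoative 'the chocolate melted'.
(b) Not entailed — dropping 'for the class' under negation is not valid — the original leaves open that Mei rinsed the rope some other way.
(c) Entailed — this follows by dropping conjuncts from the melting event's description.
(d) Entailed — the narrative places the snapping before the melting.
(e) Not entailed — Mei melted the chocolate, not the rope; the rope belongs to the rinsing event.
(f) Entailed — every conjunct here is already in the original snapping event.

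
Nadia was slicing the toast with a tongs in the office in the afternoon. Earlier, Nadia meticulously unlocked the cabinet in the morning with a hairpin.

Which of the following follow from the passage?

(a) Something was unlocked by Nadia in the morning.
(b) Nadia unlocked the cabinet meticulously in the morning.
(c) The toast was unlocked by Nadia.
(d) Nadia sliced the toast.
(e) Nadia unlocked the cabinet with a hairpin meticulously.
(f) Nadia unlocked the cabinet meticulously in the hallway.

(a) Entailed — this follows by dropping conjuncts from the unlocking event's description.
(b) Entailed — this follows by dropping conjuncts from the unlocking event's description.
(c) Not entailed — Nadia unlocked the cabinet, not the toast; the toast belongs to the slicing event.
(d) Not entailed — 'was slicing' is progressive on an accomplishment; it does not entail the completed 'sliced'.
(e) Entailed — this follows by dropping conjuncts from the unlocking event's description.
(f) Not entailed — 'in the hallway' adds information not in the original event.

(a), (b), (e)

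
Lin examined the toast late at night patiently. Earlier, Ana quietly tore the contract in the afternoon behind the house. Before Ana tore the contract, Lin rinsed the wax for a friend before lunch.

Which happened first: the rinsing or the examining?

The connectives place the rinsing before the examining.

the rinsing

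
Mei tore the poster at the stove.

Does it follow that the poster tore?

'Mei tore the poster' is the causative; it entails the inchoative 'the poster tore'.

yes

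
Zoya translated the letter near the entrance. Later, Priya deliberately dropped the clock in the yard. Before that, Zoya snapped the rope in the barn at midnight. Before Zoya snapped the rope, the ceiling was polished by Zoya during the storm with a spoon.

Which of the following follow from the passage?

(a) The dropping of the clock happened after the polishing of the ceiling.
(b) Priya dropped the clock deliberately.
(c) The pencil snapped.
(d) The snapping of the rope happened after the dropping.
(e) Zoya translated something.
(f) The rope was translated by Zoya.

(a) Entailed — the narrative places the polishing before the dropping.
(b) Entailed — dropping 'in the yard' leaves a sub-description the original still satisfies.
(c) Not entailed — the rope is what snapped, not the pencil.
(d) Not entailed — the narrative places the snapping before the dropping, not after.
(e) Entailed — the original entails any weakening of itself; this just drops 'near the entrance' and generalizes the patient.
(f) Not entailed — Zoya translated the letter, not the rope; the rope belongs to the snapping event.

(a), (b), (e)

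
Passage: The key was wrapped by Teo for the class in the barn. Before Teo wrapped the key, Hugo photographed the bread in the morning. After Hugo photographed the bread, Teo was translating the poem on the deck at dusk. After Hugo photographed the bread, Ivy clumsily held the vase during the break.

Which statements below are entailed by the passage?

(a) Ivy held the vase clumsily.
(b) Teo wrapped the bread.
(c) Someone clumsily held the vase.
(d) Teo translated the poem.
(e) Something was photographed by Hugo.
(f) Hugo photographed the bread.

(a) Entailed — every conjunct here is already in the original holding event.
(b) Not entailed — Teo wrapped the key, not the bread; the bread belongs to the photographing event.
(c) Entailed — the original entails any weakening of itself; this just drops 'during the break' and generalizes the agent.
(d) Not entailed — 'was translating' is progressive on an accomplishment; it does not entail the completed 'translated'.
(e) Entailed — dropping 'in the morning' and generalizing the patient leaves a sub-description the original still satisfies.
(f) Entailed — the original entails any weakening of itself; this just drops 'in the morning'.

(a), (c), (e), (f)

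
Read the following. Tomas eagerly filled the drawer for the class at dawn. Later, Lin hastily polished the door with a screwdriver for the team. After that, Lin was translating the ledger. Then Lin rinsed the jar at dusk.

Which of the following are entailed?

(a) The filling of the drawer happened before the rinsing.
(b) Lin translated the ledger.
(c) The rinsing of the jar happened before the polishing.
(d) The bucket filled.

(a)

(a) Entailed — the narrative places the filling before the rinsing.
(b) Not entailed — 'was translating' is progressive on an accomplishment; it does not entail the completed 'translated'.
(c) Not entailed — the narrative places the polishing before the rinsing, not after.
(d) Not entailed — the drawer is what filled, not the bucket.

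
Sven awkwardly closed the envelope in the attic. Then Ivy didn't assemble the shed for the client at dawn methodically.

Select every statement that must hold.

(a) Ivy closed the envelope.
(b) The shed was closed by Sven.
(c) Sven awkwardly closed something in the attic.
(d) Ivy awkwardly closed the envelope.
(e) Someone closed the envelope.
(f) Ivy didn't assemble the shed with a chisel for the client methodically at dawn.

(a) Not entailed — the passage has Sven closing the envelope, not Ivy.
(b) Not entailed — Sven closed the envelope, not the shed; the shed belongs to the assembling event.
(c) Entailed — the original entails any weakening of itself; this just generalizes the patient.
(d) Not entailed — the passage has Sven closing the envelope, not Ivy.
(e) Entailed — the original entails any weakening of itself; this just drops 'awkwardly', 'in the attic' and generalizes the agent.
(f) Entailed — under negation, adding a further restriction is entailed: if no such assembling event occurred, none occurred with a chisel either.

(c), (e), (f)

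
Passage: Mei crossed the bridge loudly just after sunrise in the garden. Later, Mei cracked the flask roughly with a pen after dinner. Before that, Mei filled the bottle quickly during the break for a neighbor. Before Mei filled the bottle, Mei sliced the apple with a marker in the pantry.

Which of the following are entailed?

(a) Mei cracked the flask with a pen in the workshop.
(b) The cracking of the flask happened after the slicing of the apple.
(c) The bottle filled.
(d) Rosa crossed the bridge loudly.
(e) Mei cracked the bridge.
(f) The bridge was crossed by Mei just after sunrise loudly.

(b), (c), (f)

(a) Not entailed — 'in the workshop' adds information not in the original event.
(b) Entailed — the narrative places the slicing before the cracking.
(c) Entailed — 'Mei filled the bottle' is causative; it entails the inchoative 'the bottle filled'.
(d) Not entailed — the passage has Mei crossing the bridge, not Rosa.
(e) Not entailed — Mei cracked the flask, not the bridge; the bridge belongs to the crossing event.
(f) Entailed — this follows by dropping conjuncts from the crossing event's description.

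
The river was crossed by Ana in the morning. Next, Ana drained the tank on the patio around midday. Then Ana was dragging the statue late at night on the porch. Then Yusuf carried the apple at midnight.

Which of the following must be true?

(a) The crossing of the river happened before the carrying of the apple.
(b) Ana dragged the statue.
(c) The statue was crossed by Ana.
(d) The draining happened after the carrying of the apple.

(a) Entailed — the narrative places the crossing before the carrying.
(b) Entailed — 'drag' is an activity; 'was dragging' entails that some dragging happened, so 'dragged' holds.
(c) Not entailed — Ana crossed the river, not the statue; the statue belongs to the dragging event.
(d) Not entailed — the narrative places the draining before the carrying, not after.

(a), (b)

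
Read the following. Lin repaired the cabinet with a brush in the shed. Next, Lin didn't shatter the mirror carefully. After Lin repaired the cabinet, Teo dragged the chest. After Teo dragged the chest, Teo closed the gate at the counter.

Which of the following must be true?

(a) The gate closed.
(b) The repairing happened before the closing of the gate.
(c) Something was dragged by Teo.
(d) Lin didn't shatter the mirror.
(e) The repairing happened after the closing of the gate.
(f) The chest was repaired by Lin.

(a) Entailed — 'Teo closed the gate' is causative; it entails the inchoative 'the gate closed'.
(b) Entailed — the narrative places the repairing before the closing.
(c) Entailed — every conjunct here is already in the original dragging event.
(d) Not entailed — dropping 'carefully' under negation is not valid — the original leaves open that Lin shattered the mirror some other way.
(e) Not entailed — the narrative places the repairing before the closing, not after.
(f) Not entailed — Lin repaired the cabinet, not the chest; the chest belongs to the dragging event.

(a), (b), (c)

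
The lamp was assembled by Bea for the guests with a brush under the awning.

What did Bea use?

'with a brush' marks the instrument of the assembling event.

a brush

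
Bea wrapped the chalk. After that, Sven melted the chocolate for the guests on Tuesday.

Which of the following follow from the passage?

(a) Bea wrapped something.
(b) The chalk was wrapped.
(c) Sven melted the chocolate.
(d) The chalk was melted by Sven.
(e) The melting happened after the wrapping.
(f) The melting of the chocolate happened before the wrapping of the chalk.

(a), (b), (c), (e)

(a) Entailed — this follows by dropping conjuncts from the wrapping event's description.
(b) Entailed — every conjunct here is already in the original wrapping event.
(c) Entailed — every conjunct here is already in the original melting event.
(d) Not entailed — Sven melted the chocolate, not the chalk; the chalk belongs to the wrapping event.
(e) Entailed — the narrative places the wrapping before the melting.
(f) Not entailed — the narrative places the wrapping before the melting, not after.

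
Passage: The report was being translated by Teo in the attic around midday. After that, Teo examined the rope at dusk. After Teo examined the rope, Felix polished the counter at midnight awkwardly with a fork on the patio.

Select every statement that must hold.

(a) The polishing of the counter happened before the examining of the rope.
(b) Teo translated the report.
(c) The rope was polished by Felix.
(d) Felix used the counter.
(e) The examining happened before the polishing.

(a) Not entailed — the narrative places the examining before the polishing, not after.
(b) Not entailed — 'was translating' is progressive on an accomplishment; it does not entail the completed 'translated'.
(c) Not entailed — Felix polished the counter, not the rope; the rope belongs to the examining event.
(d) Not entailed — the counter is the patient, not an instrument — Felix used a fork.
(e) Entailed — the narrative places the examining before the polishing.

(e)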